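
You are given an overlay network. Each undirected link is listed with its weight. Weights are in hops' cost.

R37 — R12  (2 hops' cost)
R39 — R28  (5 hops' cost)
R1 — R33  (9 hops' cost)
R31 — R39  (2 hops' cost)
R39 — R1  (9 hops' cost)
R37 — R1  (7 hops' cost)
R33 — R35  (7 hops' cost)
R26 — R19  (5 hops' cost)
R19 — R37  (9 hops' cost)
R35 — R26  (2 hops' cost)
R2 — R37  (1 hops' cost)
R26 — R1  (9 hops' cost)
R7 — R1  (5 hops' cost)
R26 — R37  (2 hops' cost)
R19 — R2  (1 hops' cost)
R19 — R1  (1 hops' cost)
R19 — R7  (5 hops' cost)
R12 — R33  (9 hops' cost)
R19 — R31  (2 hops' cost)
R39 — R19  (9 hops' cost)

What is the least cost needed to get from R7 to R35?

Candidate routes:
R7 → R19 → R26 → R35: 5+5+2 = 12
R7 → R19 → R2 → R37 → R26 → R35: 5+1+1+2+2 = 11
R7 → R1 → R19 → R26 → R35: 5+1+5+2 = 13
R7 → R1 → R19 → R2 → R37 → R26 → R35: 5+1+1+1+2+2 = 12
The minimum is 11 hops' cost via R7 → R19 → R2 → R37 → R26 → R35.

11 hops' cost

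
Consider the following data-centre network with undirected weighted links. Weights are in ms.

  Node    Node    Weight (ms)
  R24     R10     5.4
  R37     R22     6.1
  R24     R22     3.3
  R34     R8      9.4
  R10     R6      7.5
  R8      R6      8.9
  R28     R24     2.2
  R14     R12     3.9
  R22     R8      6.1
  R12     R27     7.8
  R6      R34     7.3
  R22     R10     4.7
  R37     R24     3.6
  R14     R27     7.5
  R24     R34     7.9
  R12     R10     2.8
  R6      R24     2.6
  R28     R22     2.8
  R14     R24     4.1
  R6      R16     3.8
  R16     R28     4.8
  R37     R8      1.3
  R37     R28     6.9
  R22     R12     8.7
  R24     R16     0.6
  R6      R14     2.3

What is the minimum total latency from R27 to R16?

Shortest distances from R27:
R27: 0
R14: 7.5  (via R27)
R12: 7.8  (via R27)
R6: 9.8  (via R14)
R10: 10.6  (via R12)
R24: 11.6  (via R14)
R16: 12.2  (via R24)
Shortest route: R27–R14–R24–R16 = 12.2 ms.

12.2 ms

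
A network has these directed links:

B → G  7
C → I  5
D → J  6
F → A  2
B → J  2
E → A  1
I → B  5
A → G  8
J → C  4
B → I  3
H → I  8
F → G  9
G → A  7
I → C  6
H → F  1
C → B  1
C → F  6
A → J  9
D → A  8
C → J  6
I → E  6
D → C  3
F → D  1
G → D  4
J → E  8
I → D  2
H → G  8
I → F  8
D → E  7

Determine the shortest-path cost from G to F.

13

Candidate routes:
G → D → C → F: 4+3+6 = 13
G → D → C → B → I → F: 4+3+1+3+8 = 19
The minimum is 13 via G → D → C → F.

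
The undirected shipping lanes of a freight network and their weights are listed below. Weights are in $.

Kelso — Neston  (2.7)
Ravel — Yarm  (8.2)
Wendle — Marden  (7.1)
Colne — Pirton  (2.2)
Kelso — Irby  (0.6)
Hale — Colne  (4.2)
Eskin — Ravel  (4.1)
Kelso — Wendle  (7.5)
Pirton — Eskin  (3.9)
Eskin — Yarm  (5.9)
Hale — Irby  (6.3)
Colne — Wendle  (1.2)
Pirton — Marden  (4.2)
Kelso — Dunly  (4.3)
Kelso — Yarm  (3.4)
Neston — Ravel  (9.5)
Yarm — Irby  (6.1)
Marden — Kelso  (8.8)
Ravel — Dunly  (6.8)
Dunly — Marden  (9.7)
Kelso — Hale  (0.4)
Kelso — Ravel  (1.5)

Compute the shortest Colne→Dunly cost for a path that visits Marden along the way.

Shortest Colne→Marden: Colne–Pirton–Marden = 6.4
Best Marden to Dunly: Marden–Dunly costing 9.7
Total via Marden: 6.4 + 9.7 = $16.1.

$16.1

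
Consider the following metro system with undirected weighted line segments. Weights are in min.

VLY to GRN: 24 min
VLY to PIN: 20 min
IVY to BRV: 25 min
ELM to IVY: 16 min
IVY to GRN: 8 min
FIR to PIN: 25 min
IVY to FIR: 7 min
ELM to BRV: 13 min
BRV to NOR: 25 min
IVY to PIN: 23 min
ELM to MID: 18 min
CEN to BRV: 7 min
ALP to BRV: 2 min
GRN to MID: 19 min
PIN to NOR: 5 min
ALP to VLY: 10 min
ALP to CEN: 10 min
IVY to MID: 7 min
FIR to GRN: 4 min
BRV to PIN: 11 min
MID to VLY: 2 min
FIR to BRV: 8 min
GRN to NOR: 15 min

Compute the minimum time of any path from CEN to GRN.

Candidate routes:
CEN → BRV → FIR → IVY → GRN: 7+8+7+8 = 30
CEN → ALP → BRV → FIR → GRN: 10+2+8+4 = 24
CEN → BRV → FIR → GRN: 7+8+4 = 19
The minimum is 19 min via CEN → BRV → FIR → GRN.

19 min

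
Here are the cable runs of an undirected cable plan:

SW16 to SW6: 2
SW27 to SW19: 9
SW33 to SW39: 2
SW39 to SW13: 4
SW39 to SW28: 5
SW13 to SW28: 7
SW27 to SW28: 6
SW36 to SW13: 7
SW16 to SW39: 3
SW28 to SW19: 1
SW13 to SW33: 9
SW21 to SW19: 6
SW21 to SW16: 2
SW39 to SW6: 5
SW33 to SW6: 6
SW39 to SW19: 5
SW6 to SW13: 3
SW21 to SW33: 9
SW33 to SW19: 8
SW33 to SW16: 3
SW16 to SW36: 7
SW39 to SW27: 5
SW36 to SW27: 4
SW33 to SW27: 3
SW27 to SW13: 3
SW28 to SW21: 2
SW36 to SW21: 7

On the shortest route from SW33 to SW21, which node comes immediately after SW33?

Compare a few routes:
SW33–SW16–SW21: 3+2 = 5
SW33–SW39–SW16–SW21: 2+3+2 = 7
The minimum is 5 via SW33–SW16–SW21.
So from SW33 the first move is to SW16.

SW16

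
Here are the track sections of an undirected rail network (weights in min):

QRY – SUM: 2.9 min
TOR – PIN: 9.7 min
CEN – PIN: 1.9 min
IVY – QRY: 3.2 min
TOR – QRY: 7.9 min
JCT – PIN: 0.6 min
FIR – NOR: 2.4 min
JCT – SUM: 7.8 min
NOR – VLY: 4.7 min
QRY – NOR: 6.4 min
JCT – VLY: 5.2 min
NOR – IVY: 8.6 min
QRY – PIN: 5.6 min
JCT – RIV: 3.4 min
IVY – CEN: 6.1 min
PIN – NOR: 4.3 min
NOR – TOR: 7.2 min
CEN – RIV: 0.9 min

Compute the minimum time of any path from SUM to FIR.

11.7 min

Enumerating some paths:
SUM → JCT → PIN → NOR → FIR: 7.8+0.6+4.3+2.4 = 15.1
SUM → QRY → NOR → FIR: 2.9+6.4+2.4 = 11.7
SUM → QRY → PIN → NOR → FIR: 2.9+5.6+4.3+2.4 = 15.2
The minimum is 11.7 min via SUM → QRY → NOR → FIR.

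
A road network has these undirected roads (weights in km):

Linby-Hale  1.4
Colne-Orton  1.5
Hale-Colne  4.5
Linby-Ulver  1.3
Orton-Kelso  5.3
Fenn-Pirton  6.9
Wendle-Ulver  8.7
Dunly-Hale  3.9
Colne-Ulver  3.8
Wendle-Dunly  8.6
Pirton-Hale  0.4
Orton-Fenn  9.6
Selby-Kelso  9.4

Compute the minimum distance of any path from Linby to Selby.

21.3 km

Settle nodes by increasing distance from Linby:
Linby: 0
Ulver: 1.3  (via Linby)
Hale: 1.4  (via Linby)
Pirton: 1.8  (via Hale)
Colne: 5.1  (via Ulver)
Dunly: 5.3  (via Hale)
Orton: 6.6  (via Colne)
Fenn: 8.7  (via Pirton)
Wendle: 10  (via Ulver)
Kelso: 11.9  (via Orton)
Selby: 21.3  (via Kelso)
Shortest route: Linby → Ulver → Colne → Orton → Kelso → Selby = 21.3 km.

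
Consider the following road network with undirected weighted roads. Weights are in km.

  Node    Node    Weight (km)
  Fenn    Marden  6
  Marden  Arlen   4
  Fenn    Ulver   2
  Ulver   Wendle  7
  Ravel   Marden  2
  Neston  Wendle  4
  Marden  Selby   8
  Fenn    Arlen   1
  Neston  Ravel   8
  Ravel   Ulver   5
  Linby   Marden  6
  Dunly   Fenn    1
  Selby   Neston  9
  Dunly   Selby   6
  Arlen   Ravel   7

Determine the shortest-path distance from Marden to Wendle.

14 km

Settle nodes by increasing distance from Marden:
Marden: 0
Ravel: 2  (via Marden)
Arlen: 4  (via Marden)
Fenn: 5  (via Arlen)
Dunly: 6  (via Fenn)
Linby: 6  (via Marden)
Ulver: 7  (via Ravel)
Selby: 8  (via Marden)
Neston: 10  (via Ravel)
Wendle: 14  (via Ulver)
Shortest route: Marden → Ravel → Ulver → Wendle = 14 km.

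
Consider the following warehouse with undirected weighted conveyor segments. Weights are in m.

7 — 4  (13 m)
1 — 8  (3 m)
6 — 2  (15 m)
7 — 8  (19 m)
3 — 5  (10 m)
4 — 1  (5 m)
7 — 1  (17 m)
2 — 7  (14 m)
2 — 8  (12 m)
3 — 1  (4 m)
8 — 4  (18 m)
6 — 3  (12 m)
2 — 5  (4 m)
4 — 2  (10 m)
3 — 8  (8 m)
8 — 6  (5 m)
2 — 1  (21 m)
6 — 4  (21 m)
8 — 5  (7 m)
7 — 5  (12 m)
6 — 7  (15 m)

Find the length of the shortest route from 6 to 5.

12 m

Compare a few routes:
6 - 8 - 5: 5+7 = 12
6 - 2 - 5: 15+4 = 19
The minimum is 12 m via 6 - 8 - 5.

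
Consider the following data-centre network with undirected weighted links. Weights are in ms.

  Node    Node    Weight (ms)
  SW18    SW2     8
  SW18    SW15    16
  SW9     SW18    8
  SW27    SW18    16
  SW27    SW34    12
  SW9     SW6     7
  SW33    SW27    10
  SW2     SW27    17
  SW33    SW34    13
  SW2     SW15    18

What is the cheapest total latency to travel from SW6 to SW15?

Shortest distances from SW6:
SW6: 0
SW9: 7  (via SW6)
SW18: 15  (via SW9)
SW2: 23  (via SW18)
SW15: 31  (via SW18)
Shortest route: SW6 → SW9 → SW18 → SW15 = 31 ms.

31 ms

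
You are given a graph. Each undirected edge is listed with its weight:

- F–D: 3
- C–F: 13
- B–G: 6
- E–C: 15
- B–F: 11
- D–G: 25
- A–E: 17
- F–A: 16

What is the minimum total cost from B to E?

39

Candidate routes:
B - F - C - E: 11+13+15 = 39
B - F - A - E: 11+16+17 = 44
The minimum is 39 via B - F - C - E.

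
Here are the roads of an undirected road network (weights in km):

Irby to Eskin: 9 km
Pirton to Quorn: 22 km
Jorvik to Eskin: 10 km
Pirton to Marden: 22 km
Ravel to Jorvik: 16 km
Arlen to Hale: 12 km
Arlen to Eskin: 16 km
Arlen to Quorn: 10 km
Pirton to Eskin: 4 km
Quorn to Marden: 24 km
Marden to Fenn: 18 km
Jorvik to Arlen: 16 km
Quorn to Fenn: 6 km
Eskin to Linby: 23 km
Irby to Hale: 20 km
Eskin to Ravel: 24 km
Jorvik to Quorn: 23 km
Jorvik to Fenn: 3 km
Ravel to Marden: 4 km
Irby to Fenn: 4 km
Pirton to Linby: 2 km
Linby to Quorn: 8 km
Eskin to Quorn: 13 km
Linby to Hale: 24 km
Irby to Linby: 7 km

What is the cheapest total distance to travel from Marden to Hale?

Enumerating some paths:
Marden–Fenn–Quorn–Arlen–Hale: 18+6+10+12 = 46
Marden–Fenn–Irby–Hale: 18+4+20 = 42
The minimum is 42 km via Marden–Fenn–Irby–Hale.

42 km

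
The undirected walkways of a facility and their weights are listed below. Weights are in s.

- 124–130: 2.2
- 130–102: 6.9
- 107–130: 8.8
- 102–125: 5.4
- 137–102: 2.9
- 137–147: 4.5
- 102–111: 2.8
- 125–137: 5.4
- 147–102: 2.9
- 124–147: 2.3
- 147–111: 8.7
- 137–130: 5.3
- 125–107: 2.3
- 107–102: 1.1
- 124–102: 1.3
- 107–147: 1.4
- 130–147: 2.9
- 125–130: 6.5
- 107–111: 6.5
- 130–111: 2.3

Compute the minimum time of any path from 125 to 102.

3.4 s

Compare a few routes:
125 → 107 → 102: 2.3+1.1 = 3.4
125 → 102: 5.4 = 5.4
125 → 107 → 147 → 102: 2.3+1.4+2.9 = 6.6
The minimum is 3.4 s via 125 → 107 → 102.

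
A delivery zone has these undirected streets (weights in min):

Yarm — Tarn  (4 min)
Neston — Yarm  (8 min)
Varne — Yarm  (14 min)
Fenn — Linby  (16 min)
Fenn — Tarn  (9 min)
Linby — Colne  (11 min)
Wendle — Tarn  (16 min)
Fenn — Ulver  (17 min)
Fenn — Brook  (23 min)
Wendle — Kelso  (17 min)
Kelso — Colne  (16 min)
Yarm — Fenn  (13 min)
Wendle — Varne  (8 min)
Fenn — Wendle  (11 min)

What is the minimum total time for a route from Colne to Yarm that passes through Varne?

55 min

Best Colne to Varne: Colne–Kelso–Wendle–Varne costing 41
Best Varne to Yarm: Varne–Yarm costing 14
Total via Varne: 41 + 14 = 55 min.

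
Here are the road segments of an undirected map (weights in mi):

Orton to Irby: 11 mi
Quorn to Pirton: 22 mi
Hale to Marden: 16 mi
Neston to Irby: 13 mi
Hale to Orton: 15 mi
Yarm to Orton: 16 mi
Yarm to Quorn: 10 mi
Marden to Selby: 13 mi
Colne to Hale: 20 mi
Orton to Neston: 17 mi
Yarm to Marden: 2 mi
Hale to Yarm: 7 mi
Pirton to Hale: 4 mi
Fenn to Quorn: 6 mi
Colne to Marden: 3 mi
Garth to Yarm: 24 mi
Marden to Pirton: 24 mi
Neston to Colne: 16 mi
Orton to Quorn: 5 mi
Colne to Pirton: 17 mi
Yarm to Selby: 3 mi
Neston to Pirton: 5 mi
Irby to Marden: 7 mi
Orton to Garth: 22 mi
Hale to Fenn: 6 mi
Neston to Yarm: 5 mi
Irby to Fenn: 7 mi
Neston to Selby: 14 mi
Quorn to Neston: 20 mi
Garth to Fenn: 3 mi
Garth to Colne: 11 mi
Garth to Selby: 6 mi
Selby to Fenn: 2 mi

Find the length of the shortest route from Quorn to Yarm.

Settle nodes by increasing distance from Quorn:
Quorn: 0
Orton: 5  (via Quorn)
Fenn: 6  (via Quorn)
Selby: 8  (via Fenn)
Garth: 9  (via Fenn)
Yarm: 10  (via Quorn)
Shortest route: Quorn–Yarm = 10 mi.

10 mi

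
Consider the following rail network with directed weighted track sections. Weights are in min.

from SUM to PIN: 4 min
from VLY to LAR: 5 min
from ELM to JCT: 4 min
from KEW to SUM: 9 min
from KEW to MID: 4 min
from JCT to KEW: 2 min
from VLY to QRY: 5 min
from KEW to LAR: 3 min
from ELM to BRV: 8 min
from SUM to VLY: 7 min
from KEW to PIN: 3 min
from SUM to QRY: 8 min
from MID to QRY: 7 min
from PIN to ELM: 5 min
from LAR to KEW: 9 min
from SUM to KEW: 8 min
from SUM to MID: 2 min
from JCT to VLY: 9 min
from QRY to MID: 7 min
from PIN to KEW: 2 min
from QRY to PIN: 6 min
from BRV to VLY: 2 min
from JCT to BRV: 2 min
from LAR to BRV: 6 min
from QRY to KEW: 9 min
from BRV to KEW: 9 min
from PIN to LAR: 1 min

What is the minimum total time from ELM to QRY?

Settle nodes by increasing distance from ELM:
ELM: 0
JCT: 4  (via ELM)
BRV: 6  (via JCT)
KEW: 6  (via JCT)
VLY: 8  (via BRV)
PIN: 9  (via KEW)
LAR: 9  (via KEW)
MID: 10  (via KEW)
QRY: 13  (via VLY)
Shortest route: ELM → JCT → BRV → VLY → QRY = 13 min.

13 min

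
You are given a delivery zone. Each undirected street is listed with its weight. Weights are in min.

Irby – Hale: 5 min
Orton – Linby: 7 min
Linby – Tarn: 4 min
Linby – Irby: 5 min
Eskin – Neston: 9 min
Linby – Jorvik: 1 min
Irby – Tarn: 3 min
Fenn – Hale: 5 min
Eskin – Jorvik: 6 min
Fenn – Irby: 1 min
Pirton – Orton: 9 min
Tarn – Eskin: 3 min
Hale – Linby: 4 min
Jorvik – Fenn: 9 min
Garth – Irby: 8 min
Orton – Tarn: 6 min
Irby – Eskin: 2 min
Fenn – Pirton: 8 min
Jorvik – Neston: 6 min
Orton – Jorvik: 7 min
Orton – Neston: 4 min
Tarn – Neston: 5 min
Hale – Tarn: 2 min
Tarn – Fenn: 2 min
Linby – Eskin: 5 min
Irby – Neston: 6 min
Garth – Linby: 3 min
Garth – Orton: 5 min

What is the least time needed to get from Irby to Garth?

Shortest distances from Irby:
Irby: 0
Fenn: 1  (via Irby)
Eskin: 2  (via Irby)
Tarn: 3  (via Irby)
Hale: 5  (via Irby)
Linby: 5  (via Irby)
Neston: 6  (via Irby)
Jorvik: 6  (via Linby)
Garth: 8  (via Irby)
Shortest route: Irby → Garth = 8 min.

8 min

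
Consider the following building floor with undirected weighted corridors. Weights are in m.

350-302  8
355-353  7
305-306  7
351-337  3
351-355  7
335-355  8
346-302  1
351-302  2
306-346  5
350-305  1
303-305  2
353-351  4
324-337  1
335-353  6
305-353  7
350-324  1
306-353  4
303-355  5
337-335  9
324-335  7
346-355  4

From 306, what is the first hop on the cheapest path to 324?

305

Enumerating some paths:
306–346–302–351–337–324: 5+1+2+3+1 = 12
306–305–350–324: 7+1+1 = 9
306–353–351–337–324: 4+4+3+1 = 12
306–353–305–350–324: 4+7+1+1 = 13
The minimum is 9 m via 306–305–350–324.
So from 306 the first move is to 305.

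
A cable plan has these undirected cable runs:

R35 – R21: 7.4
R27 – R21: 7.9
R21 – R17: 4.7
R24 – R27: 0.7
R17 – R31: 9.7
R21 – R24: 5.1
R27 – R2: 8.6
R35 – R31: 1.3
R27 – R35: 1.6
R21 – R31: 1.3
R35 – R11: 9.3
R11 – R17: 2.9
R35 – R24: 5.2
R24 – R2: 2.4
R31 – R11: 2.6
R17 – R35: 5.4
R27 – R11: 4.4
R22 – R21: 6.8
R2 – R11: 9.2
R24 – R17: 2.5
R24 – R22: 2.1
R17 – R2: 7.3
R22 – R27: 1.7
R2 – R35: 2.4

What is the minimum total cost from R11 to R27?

Candidate routes:
R11 → R27: 4.4 = 4.4
R11 → R31 → R35 → R27: 2.6+1.3+1.6 = 5.5
The minimum is 4.4 via R11 → R27.

4.4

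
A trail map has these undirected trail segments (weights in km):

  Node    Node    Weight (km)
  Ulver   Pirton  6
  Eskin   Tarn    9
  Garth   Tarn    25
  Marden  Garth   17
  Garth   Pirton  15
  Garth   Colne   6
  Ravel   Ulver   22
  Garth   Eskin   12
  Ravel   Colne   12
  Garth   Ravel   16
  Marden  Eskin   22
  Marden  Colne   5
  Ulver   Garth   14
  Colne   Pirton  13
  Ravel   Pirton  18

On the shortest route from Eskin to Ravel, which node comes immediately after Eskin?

Garth

Enumerating some paths:
Eskin → Garth → Ravel: 12+16 = 28
Eskin → Garth → Colne → Ravel: 12+6+12 = 30
The minimum is 28 km via Eskin → Garth → Ravel.
So from Eskin the first move is to Garth.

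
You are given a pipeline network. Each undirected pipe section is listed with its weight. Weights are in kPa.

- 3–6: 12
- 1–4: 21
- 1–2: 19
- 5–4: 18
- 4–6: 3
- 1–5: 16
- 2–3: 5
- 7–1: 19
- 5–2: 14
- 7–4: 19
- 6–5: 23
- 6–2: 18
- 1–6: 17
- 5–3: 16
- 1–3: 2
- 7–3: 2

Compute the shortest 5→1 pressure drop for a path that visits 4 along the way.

35 kPa

Shortest 5→4: 5 → 4 = 18
Best 4 to 1: 4 → 6 → 3 → 1 costing 17
Total via 4: 18 + 17 = 35 kPa.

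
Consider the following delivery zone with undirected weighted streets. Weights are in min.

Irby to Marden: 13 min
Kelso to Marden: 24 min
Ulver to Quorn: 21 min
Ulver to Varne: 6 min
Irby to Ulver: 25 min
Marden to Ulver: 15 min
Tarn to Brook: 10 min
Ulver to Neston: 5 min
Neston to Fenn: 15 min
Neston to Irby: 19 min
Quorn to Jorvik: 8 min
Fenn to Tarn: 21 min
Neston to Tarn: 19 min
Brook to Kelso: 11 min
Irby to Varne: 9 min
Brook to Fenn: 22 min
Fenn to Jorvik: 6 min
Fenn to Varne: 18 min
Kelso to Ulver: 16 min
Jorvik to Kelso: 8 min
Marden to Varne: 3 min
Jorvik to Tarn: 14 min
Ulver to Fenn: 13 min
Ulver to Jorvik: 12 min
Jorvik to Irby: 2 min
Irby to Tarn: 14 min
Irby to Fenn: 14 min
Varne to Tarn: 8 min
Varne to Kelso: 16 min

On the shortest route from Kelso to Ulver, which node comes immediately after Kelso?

Enumerating some paths:
Kelso–Jorvik–Ulver: 8+12 = 20
Kelso–Ulver: 16 = 16
Cheapest is Kelso–Ulver at 16 min.
So from Kelso the first move is to Ulver.

Ulver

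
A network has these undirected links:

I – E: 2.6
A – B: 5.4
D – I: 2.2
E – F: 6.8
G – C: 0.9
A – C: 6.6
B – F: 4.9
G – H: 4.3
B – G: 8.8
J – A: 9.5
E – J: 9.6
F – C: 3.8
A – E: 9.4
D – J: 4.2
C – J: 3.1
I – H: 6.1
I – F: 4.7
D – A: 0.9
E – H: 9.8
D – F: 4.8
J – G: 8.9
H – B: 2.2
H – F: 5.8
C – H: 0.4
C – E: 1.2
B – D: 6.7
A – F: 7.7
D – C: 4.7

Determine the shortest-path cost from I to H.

4.2

Enumerating some paths:
I → H: 6.1 = 6.1
I → E → C → H: 2.6+1.2+0.4 = 4.2
The minimum is 4.2 via I → E → C → H.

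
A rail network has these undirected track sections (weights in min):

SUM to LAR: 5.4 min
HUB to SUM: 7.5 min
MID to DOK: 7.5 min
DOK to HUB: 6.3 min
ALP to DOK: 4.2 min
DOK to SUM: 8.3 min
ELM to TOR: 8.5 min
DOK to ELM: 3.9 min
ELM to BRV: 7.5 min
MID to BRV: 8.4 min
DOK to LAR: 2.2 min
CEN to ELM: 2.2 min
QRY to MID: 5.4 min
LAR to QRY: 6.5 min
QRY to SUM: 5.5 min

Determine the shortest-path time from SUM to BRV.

Shortest distances from SUM:
SUM: 0
LAR: 5.4  (via SUM)
QRY: 5.5  (via SUM)
HUB: 7.5  (via SUM)
DOK: 7.6  (via LAR)
MID: 10.9  (via QRY)
ELM: 11.5  (via DOK)
ALP: 11.8  (via DOK)
CEN: 13.7  (via ELM)
BRV: 19  (via ELM)
Shortest route: SUM → LAR → DOK → ELM → BRV = 19 min.

19 min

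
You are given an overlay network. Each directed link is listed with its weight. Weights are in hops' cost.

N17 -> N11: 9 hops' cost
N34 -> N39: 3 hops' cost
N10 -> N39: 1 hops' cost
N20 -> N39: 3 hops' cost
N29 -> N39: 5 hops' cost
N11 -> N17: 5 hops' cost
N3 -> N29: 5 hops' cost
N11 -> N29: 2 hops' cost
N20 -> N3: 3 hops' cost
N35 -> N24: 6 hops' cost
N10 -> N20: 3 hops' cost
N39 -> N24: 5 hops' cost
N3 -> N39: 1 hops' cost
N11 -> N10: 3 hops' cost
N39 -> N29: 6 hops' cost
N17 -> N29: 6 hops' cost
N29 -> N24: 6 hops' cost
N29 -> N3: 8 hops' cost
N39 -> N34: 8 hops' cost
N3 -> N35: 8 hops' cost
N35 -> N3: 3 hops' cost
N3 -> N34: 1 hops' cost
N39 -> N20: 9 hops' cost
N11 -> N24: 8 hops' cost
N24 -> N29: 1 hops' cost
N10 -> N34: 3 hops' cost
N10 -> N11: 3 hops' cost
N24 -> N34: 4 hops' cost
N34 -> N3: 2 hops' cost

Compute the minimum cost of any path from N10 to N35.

Settle nodes by increasing distance from N10:
N10: 0
N39: 1  (via N10)
N11: 3  (via N10)
N20: 3  (via N10)
N34: 3  (via N10)
N29: 5  (via N11)
N3: 5  (via N34)
N24: 6  (via N39)
N17: 8  (via N11)
N35: 13  (via N3)
Shortest route: N10–N34–N3–N35 = 13 hops' cost.

13 hops' cost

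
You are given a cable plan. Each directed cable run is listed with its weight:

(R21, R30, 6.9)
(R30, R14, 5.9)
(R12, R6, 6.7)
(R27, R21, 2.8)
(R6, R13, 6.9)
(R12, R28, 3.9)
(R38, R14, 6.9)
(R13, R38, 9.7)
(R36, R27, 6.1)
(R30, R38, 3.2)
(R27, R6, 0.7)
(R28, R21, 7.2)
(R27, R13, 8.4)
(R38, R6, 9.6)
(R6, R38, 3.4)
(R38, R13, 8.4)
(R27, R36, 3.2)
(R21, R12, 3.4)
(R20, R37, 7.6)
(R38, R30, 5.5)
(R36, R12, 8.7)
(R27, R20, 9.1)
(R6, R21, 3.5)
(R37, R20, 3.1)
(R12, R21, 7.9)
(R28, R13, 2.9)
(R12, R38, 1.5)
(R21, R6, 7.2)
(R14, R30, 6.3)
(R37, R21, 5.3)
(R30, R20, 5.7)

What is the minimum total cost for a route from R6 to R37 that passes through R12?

27.2

Shortest R6→R12: R6 → R21 → R12 = 6.9
Best R12 to R37: R12 → R38 → R30 → R20 → R37 costing 20.3
Total via R12: 6.9 + 20.3 = 27.2.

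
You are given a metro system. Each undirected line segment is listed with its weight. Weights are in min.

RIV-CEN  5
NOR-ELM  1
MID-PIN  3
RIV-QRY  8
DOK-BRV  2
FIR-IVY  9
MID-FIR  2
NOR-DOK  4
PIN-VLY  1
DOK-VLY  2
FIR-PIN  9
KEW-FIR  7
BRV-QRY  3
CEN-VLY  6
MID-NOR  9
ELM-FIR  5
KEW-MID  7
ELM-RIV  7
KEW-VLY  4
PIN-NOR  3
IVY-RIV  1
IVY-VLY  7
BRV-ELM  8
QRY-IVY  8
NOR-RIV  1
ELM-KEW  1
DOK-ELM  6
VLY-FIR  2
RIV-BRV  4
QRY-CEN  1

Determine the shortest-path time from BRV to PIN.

5 min

Settle nodes by increasing distance from BRV:
BRV: 0
DOK: 2  (via BRV)
QRY: 3  (via BRV)
VLY: 4  (via DOK)
CEN: 4  (via QRY)
RIV: 4  (via BRV)
IVY: 5  (via RIV)
PIN: 5  (via VLY)
Shortest route: BRV–DOK–VLY–PIN = 5 min.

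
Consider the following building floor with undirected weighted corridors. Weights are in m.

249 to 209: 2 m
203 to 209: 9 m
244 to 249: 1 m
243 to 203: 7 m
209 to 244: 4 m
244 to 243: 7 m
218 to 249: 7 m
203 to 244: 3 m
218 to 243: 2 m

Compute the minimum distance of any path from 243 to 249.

Enumerating some paths:
243 - 218 - 249: 2+7 = 9
243 - 203 - 244 - 249: 7+3+1 = 11
243 - 244 - 249: 7+1 = 8
The minimum is 8 m via 243 - 244 - 249.

8 m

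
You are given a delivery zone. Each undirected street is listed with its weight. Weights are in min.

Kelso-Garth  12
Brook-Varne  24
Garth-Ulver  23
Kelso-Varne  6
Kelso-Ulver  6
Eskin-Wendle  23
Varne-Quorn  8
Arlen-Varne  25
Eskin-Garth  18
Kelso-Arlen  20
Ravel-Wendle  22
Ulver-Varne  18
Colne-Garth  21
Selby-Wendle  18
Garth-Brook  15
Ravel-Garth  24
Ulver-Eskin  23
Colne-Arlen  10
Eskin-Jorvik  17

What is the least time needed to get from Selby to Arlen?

90 min

Enumerating some paths:
Selby–Wendle–Ravel–Garth–Kelso–Arlen: 18+22+24+12+20 = 96
Selby–Wendle–Eskin–Garth–Kelso–Arlen: 18+23+18+12+20 = 91
Selby–Wendle–Eskin–Ulver–Kelso–Arlen: 18+23+23+6+20 = 90
Selby–Wendle–Ravel–Garth–Colne–Arlen: 18+22+24+21+10 = 95
Cheapest is Selby–Wendle–Eskin–Ulver–Kelso–Arlen at 90 min.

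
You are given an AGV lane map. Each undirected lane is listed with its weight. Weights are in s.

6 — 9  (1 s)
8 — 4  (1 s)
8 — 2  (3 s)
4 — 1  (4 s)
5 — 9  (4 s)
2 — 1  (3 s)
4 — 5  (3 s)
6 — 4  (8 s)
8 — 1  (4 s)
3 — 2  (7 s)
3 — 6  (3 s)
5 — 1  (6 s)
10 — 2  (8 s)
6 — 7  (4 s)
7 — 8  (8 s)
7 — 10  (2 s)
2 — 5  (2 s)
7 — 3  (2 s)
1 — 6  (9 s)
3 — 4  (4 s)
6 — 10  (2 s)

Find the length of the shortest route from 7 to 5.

Shortest distances from 7:
7: 0
3: 2  (via 7)
10: 2  (via 7)
6: 4  (via 7)
9: 5  (via 6)
4: 6  (via 3)
8: 7  (via 4)
2: 9  (via 3)
5: 9  (via 9)
Shortest route: 7 → 6 → 9 → 5 = 9 s.

9 s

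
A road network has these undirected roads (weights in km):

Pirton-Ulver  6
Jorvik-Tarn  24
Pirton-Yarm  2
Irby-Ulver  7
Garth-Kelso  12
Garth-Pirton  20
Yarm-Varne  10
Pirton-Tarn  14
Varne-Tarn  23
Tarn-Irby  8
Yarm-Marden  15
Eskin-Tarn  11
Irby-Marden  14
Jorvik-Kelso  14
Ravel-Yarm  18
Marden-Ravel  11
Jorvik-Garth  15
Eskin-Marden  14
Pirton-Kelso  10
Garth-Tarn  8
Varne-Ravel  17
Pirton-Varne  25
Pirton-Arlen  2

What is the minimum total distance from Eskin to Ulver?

26 km

Candidate routes:
Eskin–Tarn–Pirton–Ulver: 11+14+6 = 31
Eskin–Marden–Irby–Ulver: 14+14+7 = 35
Eskin–Tarn–Irby–Ulver: 11+8+7 = 26
The minimum is 26 km via Eskin–Tarn–Irby–Ulver.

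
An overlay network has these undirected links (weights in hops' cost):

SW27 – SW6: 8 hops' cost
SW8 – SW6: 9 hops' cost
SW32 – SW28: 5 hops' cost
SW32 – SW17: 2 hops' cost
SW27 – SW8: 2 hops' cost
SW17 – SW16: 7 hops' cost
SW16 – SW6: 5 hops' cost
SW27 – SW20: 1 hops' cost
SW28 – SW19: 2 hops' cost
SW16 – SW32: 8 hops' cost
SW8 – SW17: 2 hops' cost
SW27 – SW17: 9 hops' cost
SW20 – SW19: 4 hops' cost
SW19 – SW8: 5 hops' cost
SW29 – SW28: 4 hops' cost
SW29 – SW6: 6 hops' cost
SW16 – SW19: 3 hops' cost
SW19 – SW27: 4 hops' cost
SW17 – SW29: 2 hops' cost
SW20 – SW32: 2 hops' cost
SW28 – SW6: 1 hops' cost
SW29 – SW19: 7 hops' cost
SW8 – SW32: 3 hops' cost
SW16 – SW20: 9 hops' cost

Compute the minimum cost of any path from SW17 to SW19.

Shortest distances from SW17:
SW17: 0
SW32: 2  (via SW17)
SW29: 2  (via SW17)
SW8: 2  (via SW17)
SW27: 4  (via SW8)
SW20: 4  (via SW32)
SW28: 6  (via SW29)
SW19: 7  (via SW8)
Shortest route: SW17–SW8–SW19 = 7 hops' cost.

7 hops' cost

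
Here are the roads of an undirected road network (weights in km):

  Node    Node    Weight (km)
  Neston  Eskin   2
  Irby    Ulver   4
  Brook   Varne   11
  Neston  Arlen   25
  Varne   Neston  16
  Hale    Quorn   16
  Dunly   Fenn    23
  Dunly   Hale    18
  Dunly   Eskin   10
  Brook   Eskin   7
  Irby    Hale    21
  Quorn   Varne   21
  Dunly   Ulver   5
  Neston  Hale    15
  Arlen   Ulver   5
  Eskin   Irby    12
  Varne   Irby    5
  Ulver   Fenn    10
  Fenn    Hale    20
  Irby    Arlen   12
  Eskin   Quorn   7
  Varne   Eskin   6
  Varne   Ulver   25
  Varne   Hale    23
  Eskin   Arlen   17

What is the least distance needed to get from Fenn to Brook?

30 km

Compare a few routes:
Fenn → Ulver → Irby → Varne → Eskin → Brook: 10+4+5+6+7 = 32
Fenn → Ulver → Dunly → Eskin → Brook: 10+5+10+7 = 32
Fenn → Ulver → Irby → Varne → Brook: 10+4+5+11 = 30
The minimum is 30 km via Fenn → Ulver → Irby → Varne → Brook.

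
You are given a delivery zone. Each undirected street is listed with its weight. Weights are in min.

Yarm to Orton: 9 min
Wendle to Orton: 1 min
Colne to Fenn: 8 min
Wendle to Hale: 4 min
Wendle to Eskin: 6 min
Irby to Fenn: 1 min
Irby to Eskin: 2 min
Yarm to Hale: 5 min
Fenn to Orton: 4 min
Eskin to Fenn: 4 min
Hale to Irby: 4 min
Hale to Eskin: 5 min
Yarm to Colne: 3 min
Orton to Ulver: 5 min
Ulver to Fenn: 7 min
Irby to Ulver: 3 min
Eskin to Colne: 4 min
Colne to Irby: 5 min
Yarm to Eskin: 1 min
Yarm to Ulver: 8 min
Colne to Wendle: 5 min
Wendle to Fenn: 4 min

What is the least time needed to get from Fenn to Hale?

5 min

Running Dijkstra from Fenn:
Fenn: 0
Irby: 1  (via Fenn)
Eskin: 3  (via Irby)
Orton: 4  (via Fenn)
Yarm: 4  (via Eskin)
Wendle: 4  (via Fenn)
Ulver: 4  (via Irby)
Hale: 5  (via Irby)
Shortest route: Fenn → Irby → Hale = 5 min.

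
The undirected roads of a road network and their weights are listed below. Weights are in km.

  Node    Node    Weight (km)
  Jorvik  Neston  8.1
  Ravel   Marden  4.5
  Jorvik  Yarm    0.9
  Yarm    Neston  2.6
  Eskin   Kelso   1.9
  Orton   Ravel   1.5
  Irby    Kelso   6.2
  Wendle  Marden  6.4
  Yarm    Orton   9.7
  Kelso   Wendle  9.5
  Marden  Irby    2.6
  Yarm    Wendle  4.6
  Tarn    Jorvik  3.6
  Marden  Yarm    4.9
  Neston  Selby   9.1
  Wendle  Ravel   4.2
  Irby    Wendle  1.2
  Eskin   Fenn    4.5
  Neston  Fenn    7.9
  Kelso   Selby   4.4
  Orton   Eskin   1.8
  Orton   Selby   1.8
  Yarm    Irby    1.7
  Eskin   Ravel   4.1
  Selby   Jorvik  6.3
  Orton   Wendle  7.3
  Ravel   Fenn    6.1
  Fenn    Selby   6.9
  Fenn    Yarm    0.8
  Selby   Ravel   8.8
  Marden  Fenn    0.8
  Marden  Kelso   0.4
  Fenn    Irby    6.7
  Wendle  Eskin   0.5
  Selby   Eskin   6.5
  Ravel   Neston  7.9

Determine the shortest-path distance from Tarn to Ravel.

Shortest distances from Tarn:
Tarn: 0
Jorvik: 3.6  (via Tarn)
Yarm: 4.5  (via Jorvik)
Fenn: 5.3  (via Yarm)
Marden: 6.1  (via Fenn)
Irby: 6.2  (via Yarm)
Kelso: 6.5  (via Marden)
Neston: 7.1  (via Yarm)
Wendle: 7.4  (via Irby)
Eskin: 7.9  (via Wendle)
Orton: 9.7  (via Eskin)
Selby: 9.9  (via Jorvik)
Ravel: 10.6  (via Marden)
Shortest route: Tarn–Jorvik–Yarm–Fenn–Marden–Ravel = 10.6 km.

10.6 km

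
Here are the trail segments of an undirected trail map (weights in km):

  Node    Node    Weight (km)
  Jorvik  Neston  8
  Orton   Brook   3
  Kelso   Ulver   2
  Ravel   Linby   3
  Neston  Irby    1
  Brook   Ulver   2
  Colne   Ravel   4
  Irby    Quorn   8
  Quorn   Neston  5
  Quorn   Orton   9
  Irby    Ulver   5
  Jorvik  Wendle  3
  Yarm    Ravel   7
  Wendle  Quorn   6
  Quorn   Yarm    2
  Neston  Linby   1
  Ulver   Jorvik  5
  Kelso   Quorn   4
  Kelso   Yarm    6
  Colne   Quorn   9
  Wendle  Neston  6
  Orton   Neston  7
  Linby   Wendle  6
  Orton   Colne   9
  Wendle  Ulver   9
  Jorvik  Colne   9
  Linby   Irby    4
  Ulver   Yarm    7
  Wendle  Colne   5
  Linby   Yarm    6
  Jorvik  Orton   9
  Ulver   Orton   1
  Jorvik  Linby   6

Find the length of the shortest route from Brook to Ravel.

12 km

Compare a few routes:
Brook–Ulver–Irby–Neston–Linby–Ravel: 2+5+1+1+3 = 12
Brook–Orton–Ulver–Irby–Neston–Linby–Ravel: 3+1+5+1+1+3 = 14
Brook–Orton–Neston–Linby–Ravel: 3+7+1+3 = 14
Cheapest is Brook–Ulver–Irby–Neston–Linby–Ravel at 12 km.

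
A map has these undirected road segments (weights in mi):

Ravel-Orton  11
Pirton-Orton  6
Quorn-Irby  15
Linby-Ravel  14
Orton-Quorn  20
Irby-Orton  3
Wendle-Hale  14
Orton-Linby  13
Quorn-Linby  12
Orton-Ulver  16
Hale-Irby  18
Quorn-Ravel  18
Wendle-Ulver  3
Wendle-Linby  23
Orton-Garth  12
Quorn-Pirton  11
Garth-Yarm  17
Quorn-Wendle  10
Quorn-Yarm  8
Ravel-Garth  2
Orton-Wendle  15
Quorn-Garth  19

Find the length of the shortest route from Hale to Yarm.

32 mi

Running Dijkstra from Hale:
Hale: 0
Wendle: 14  (via Hale)
Ulver: 17  (via Wendle)
Irby: 18  (via Hale)
Orton: 21  (via Irby)
Quorn: 24  (via Wendle)
Pirton: 27  (via Orton)
Yarm: 32  (via Quorn)
Shortest route: Hale → Wendle → Quorn → Yarm = 32 mi.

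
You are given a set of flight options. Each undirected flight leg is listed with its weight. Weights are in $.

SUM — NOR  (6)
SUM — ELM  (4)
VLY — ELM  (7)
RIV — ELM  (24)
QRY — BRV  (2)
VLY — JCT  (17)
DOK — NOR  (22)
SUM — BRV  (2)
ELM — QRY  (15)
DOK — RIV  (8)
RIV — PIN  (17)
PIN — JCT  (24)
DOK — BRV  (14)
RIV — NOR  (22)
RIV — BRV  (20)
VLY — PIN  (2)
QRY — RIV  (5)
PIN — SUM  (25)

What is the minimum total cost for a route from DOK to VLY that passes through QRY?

Shortest DOK→QRY: DOK → RIV → QRY = 13
Best QRY to VLY: QRY → BRV → SUM → ELM → VLY costing 15
Total via QRY: 13 + 15 = $28.

$28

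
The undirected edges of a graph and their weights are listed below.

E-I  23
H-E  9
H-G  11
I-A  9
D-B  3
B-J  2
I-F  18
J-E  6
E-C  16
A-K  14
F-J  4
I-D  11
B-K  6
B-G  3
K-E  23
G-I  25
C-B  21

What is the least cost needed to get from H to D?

Running Dijkstra from H:
H: 0
E: 9  (via H)
G: 11  (via H)
B: 14  (via G)
J: 15  (via E)
D: 17  (via B)
Shortest route: H → G → B → D = 17.

17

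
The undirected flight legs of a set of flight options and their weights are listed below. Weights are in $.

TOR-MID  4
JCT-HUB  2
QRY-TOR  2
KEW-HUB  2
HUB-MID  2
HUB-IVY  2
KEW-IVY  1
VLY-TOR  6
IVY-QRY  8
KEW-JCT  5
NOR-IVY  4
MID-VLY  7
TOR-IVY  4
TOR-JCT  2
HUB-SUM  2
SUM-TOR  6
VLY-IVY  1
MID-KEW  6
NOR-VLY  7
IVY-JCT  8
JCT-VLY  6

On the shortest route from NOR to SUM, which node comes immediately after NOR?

Candidate routes:
NOR → IVY → KEW → HUB → SUM: 4+1+2+2 = 9
NOR → VLY → IVY → HUB → SUM: 7+1+2+2 = 12
NOR → IVY → HUB → SUM: 4+2+2 = 8
Cheapest is NOR → IVY → HUB → SUM at $8.
So from NOR the first move is to IVY.

IVY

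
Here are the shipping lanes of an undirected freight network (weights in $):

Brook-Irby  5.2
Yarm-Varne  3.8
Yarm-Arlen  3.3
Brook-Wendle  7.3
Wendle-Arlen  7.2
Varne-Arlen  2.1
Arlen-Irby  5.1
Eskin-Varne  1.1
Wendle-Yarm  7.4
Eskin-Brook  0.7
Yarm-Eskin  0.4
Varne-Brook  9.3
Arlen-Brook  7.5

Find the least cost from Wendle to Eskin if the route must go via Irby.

$18.2

Best Wendle to Irby: Wendle–Arlen–Irby costing 12.3
Shortest Irby→Eskin: Irby–Brook–Eskin = 5.9
Total via Irby: 12.3 + 5.9 = $18.2.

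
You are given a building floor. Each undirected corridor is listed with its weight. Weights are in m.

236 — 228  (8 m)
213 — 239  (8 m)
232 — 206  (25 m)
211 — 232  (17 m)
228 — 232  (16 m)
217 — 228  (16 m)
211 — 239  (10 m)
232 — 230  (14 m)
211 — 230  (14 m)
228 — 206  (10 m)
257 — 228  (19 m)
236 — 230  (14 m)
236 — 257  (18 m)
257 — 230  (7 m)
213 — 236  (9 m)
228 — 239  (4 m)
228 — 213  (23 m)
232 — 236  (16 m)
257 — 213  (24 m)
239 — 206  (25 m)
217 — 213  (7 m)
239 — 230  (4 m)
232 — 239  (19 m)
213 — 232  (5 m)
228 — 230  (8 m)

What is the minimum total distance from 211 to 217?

Running Dijkstra from 211:
211: 0
239: 10  (via 211)
228: 14  (via 239)
230: 14  (via 211)
232: 17  (via 211)
213: 18  (via 239)
257: 21  (via 230)
236: 22  (via 228)
206: 24  (via 228)
217: 25  (via 213)
Shortest route: 211 → 239 → 213 → 217 = 25 m.

25 m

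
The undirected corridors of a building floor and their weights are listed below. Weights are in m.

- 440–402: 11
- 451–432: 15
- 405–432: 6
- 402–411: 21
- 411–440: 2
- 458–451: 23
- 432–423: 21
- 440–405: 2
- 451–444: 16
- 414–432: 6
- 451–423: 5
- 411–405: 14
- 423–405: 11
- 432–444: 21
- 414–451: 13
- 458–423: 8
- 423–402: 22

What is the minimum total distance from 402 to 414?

25 m

Shortest distances from 402:
402: 0
440: 11  (via 402)
405: 13  (via 440)
411: 13  (via 440)
432: 19  (via 405)
423: 22  (via 402)
414: 25  (via 432)
Shortest route: 402–440–405–432–414 = 25 m.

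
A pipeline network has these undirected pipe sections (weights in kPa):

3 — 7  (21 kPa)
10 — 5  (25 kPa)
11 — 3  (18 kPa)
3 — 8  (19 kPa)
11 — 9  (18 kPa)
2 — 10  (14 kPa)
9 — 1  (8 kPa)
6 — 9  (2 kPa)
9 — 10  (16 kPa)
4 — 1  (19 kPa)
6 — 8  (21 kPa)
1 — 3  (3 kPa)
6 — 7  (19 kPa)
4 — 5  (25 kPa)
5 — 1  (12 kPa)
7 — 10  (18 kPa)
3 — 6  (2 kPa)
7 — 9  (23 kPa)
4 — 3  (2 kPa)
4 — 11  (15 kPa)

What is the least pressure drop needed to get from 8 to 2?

53 kPa

Enumerating some paths:
8 - 3 - 7 - 10 - 2: 19+21+18+14 = 72
8 - 6 - 9 - 10 - 2: 21+2+16+14 = 53
8 - 6 - 3 - 1 - 9 - 10 - 2: 21+2+3+8+16+14 = 64
8 - 3 - 1 - 9 - 10 - 2: 19+3+8+16+14 = 60
The minimum is 53 kPa via 8 - 6 - 9 - 10 - 2.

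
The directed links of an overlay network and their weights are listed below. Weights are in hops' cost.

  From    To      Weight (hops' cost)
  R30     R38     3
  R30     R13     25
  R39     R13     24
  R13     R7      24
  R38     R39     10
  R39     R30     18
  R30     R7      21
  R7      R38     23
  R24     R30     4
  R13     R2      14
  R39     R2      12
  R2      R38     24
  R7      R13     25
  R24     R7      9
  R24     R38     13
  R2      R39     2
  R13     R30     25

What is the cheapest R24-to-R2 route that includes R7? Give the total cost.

48 hops' cost

Best R24 to R7: R24–R7 costing 9
Shortest R7→R2: R7–R13–R2 = 39
Total via R7: 9 + 39 = 48 hops' cost.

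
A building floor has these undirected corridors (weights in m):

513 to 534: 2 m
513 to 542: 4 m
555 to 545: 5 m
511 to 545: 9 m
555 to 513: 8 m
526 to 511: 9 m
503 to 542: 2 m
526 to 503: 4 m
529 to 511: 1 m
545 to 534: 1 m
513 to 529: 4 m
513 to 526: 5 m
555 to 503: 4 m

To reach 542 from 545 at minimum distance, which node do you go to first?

534

Enumerating some paths:
545 - 534 - 513 - 542: 1+2+4 = 7
545 - 555 - 503 - 542: 5+4+2 = 11
The minimum is 7 m via 545 - 534 - 513 - 542.
So from 545 the first move is to 534.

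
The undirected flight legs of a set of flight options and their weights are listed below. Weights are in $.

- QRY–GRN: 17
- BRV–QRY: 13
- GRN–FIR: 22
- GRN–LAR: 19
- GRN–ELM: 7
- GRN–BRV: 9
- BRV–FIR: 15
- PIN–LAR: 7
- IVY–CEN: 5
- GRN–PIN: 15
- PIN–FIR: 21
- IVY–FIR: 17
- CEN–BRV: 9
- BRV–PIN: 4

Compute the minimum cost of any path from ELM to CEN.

Compare a few routes:
ELM - GRN - QRY - BRV - CEN: 7+17+13+9 = 46
ELM - GRN - PIN - BRV - CEN: 7+15+4+9 = 35
ELM - GRN - BRV - CEN: 7+9+9 = 25
The minimum is $25 via ELM - GRN - BRV - CEN.

$25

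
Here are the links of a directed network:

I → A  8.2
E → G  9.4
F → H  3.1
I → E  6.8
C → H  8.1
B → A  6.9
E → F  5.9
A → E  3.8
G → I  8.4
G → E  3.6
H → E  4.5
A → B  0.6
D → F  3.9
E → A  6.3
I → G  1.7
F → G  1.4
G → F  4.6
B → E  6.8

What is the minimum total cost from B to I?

Compare a few routes:
B - E - F - G - I: 6.8+5.9+1.4+8.4 = 22.5
B - A - E - G - I: 6.9+3.8+9.4+8.4 = 28.5
B - A - E - F - G - I: 6.9+3.8+5.9+1.4+8.4 = 26.4
B - E - G - I: 6.8+9.4+8.4 = 24.6
Cheapest is B - E - F - G - I at 22.5.

22.5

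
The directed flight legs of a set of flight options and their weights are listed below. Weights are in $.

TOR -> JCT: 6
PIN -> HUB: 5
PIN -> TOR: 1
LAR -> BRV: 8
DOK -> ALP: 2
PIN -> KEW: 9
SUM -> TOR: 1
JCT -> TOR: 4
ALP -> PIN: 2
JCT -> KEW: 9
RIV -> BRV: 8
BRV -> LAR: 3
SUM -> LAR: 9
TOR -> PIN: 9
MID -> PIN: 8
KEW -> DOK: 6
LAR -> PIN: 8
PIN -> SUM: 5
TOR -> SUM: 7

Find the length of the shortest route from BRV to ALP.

Candidate routes:
BRV–LAR–PIN–KEW–DOK–ALP: 3+8+9+6+2 = 28
BRV–LAR–PIN–SUM–TOR–JCT–KEW–DOK–ALP: 3+8+5+1+6+9+6+2 = 40
BRV–LAR–PIN–TOR–JCT–KEW–DOK–ALP: 3+8+1+6+9+6+2 = 35
The minimum is $28 via BRV–LAR–PIN–KEW–DOK–ALP.

$28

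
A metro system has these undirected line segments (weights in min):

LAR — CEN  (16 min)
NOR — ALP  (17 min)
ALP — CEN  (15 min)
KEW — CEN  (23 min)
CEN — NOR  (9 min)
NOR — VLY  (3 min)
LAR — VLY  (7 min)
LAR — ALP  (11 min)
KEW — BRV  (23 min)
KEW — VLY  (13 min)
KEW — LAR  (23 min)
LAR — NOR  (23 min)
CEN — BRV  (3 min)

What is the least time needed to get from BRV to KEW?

23 min

Running Dijkstra from BRV:
BRV: 0
CEN: 3  (via BRV)
NOR: 12  (via CEN)
VLY: 15  (via NOR)
ALP: 18  (via CEN)
LAR: 19  (via CEN)
KEW: 23  (via BRV)
Shortest route: BRV–KEW = 23 min.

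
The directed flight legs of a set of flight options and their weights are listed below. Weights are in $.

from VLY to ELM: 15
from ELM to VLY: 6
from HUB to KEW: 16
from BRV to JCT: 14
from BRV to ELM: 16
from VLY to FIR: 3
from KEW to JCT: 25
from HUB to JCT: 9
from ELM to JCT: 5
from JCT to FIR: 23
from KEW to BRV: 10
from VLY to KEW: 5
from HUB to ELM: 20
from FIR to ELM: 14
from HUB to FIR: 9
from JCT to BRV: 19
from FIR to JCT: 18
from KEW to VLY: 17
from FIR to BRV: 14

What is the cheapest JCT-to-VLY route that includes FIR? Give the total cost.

$43

Best JCT to FIR: JCT → FIR costing 23
Best FIR to VLY: FIR → ELM → VLY costing 20
Total via FIR: 23 + 20 = $43.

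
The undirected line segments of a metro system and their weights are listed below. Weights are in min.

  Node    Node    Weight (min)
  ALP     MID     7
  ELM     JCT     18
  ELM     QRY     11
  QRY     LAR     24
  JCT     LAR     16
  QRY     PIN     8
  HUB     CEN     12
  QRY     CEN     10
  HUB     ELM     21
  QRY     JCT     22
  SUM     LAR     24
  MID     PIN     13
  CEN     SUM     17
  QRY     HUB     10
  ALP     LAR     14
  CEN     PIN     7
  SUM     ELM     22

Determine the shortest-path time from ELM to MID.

32 min

Shortest distances from ELM:
ELM: 0
QRY: 11  (via ELM)
JCT: 18  (via ELM)
PIN: 19  (via QRY)
CEN: 21  (via QRY)
HUB: 21  (via ELM)
SUM: 22  (via ELM)
MID: 32  (via PIN)
Shortest route: ELM → QRY → PIN → MID = 32 min.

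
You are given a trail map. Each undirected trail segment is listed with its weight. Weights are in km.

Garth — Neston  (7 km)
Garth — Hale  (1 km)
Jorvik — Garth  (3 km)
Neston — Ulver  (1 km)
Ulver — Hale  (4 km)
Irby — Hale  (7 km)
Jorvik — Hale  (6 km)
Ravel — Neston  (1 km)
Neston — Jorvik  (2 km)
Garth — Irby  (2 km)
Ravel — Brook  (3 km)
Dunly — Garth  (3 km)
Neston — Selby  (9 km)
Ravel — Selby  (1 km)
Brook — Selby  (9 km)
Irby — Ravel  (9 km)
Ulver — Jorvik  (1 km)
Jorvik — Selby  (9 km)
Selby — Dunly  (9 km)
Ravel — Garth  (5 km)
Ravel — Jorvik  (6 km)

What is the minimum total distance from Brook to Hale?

Candidate routes:
Brook - Ravel - Neston - Ulver - Hale: 3+1+1+4 = 9
Brook - Ravel - Neston - Jorvik - Garth - Hale: 3+1+2+3+1 = 10
Brook - Ravel - Neston - Jorvik - Ulver - Hale: 3+1+2+1+4 = 11
Brook - Ravel - Neston - Ulver - Jorvik - Garth - Hale: 3+1+1+1+3+1 = 10
Cheapest is Brook - Ravel - Neston - Ulver - Hale at 9 km.

9 km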